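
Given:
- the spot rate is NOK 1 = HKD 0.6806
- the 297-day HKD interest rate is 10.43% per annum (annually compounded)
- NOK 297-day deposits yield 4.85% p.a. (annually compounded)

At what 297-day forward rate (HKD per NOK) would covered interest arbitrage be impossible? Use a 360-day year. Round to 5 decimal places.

T = 297/360 years.
HKD accumulates by (1 + 0.1043)^(297/360) = 1.0852926.
Growth of 1 NOK over T: (1 + 0.0485)^(297/360) = 1.0398458.
CIP: F = S · (grow HKD)/(grow NOK) = 0.6806 × 1.0852926/1.0398458 = 0.7103458 HKD per NOK.

0.71035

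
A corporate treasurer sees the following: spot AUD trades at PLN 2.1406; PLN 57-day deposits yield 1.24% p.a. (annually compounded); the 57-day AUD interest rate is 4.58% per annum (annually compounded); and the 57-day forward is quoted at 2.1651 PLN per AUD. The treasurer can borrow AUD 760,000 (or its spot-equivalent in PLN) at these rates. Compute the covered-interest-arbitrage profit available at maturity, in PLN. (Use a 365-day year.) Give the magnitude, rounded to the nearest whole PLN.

T = 57/365 years.
Invest the AUD and cover forward: 760,000 × 1.007017886 × 2.1651 = PLN 1,657,023.76.
Convert at spot and invest in PLN: 760,000 × 2.1406 × 1.001926384 = PLN 1,629,989.95.
The quoted forward overvalues AUD, so borrow PLN, buy AUD at spot, deposit the AUD at 4.58%, and sell the proceeds forward at 2.1651.
Arbitrage profit = |1,657,023.76 − 1,629,989.95| = PLN 27,034.

PLN 27,034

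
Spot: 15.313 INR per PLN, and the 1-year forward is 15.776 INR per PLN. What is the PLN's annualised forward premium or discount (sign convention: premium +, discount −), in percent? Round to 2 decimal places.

+3.02%

T = 1 year.
Period premium: (15.776 − 15.313)/15.313 = 0.0302357.
Annualise by dividing by T: 0.0302357 / 1 = 0.030236 → 3.02%.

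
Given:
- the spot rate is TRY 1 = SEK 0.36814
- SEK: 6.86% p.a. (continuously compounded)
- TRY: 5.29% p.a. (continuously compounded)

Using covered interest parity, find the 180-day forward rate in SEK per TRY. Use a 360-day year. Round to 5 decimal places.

0.37104

T = 180/360 years.
SEK growth factor: e^(0.0686×180/360) = 1.034895.
Growth of 1 TRY over T: e^(0.0529×180/360) = 1.0268029.
So F = 0.36814 × 1.034895 / 1.0268029 = 0.3710413 (SEK/TRY).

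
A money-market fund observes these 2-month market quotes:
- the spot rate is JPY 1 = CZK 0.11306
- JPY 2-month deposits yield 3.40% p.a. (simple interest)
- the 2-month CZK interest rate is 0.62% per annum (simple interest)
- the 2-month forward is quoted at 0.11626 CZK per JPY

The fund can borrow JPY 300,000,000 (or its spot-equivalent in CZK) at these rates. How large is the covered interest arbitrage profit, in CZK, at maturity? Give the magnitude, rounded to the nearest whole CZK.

T = 2/12 years.
Route A — deposit JPY, sell forward: 300,000,000 × 1.0056666667 × 0.11626 = CZK 35,075,642.00.
Route B — convert at spot, deposit CZK: 300,000,000 × 0.11306 × 1.0010333333 = CZK 33,953,048.60.
The quoted forward overvalues JPY, so borrow CZK, buy JPY at spot, deposit the JPY at 3.40%, and sell the proceeds forward at 0.11626.
Profit = 35,075,642.00 − 33,953,048.60 = CZK 1,122,593.

CZK 1,122,593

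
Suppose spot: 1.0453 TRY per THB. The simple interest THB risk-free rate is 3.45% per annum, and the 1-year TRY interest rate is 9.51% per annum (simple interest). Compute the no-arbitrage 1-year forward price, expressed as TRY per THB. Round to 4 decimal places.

1.1065

T = 1 year.
TRY growth factor: 1 + 0.0951×1 = 1.095100.
THB growth factor: 1 + 0.0345×1 = 1.034500.
So F = 1.0453 × 1.095100 / 1.034500 = 1.106533 (TRY/THB).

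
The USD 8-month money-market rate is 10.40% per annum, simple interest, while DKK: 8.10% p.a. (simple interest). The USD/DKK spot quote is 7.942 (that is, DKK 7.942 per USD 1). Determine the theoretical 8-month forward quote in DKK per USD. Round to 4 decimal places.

7.8281

T = 8/12 years.
DKK growth factor: 1 + 0.0810×8/12 = 1.054000.
USD accumulates by 1 + 0.1040×8/12 = 1.0693333.
CIP: F = S · (grow DKK)/(grow USD) = 7.942 × 1.054000/1.0693333 = 7.828119 DKK per USD.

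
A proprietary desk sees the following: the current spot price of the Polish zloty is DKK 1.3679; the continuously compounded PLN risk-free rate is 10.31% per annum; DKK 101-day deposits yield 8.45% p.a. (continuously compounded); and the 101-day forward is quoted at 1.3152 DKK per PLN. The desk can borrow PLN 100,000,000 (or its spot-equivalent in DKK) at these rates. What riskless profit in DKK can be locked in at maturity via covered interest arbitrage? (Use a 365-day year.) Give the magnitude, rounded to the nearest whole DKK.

DKK 4,699,962

T = 101/365 years.
Route A — deposit PLN, sell forward: 100,000,000 × 1.02893989194 × 1.3152 = DKK 135,326,174.59.
Route B — convert at spot, deposit DKK: 100,000,000 × 1.3679 × 1.02365769835 = DKK 140,026,136.56.
The quoted forward undervalues PLN, so borrow PLN, convert to DKK at spot, deposit the DKK at 8.45%, and buy PLN forward at 1.3152 to cover the loan.
Arbitrage profit = |135,326,174.59 − 140,026,136.56| = DKK 4,699,962.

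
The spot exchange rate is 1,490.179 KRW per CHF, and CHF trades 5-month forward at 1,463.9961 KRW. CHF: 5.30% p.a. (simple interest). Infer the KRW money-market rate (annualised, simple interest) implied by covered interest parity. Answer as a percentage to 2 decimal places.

T = 5/12 years.
CIP gives F = S · g_KRW/g_CHF, so g_KRW/g_CHF = 1463.9961/1490.179 = 0.9824297.
The CHF side grows by 1 + 0.0530×5/12 = 1.0220833.
Hence g_KRW = 1.004125.
(1.004125 − 1)/T = 0.009900, i.e. 0.99%.

0.99%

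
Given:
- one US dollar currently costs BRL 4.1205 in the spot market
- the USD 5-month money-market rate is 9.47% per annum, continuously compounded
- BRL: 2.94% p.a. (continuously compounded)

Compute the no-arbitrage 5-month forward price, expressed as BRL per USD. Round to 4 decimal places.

4.0099

T = 5/12 years.
BRL growth factor: e^(0.0294×5/12) = 1.0123253.
Growth of 1 USD over T: e^(0.0947×5/12) = 1.0402472.
So F = 4.1205 × 1.0123253 / 1.0402472 = 4.009899 (BRL/USD).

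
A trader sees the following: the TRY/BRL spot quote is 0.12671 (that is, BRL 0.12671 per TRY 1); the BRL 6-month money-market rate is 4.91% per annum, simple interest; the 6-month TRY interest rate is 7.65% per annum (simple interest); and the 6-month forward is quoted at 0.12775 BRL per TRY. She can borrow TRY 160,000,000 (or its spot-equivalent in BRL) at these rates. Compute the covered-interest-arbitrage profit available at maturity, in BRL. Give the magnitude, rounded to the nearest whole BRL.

T = 6/12 years.
Route A — deposit TRY, sell forward: 160,000,000 × 1.038250 × 0.12775 = BRL 21,221,830.00.
Route B — convert at spot, deposit BRL: 160,000,000 × 0.12671 × 1.024550 = BRL 20,771,316.88.
The quoted forward overvalues TRY, so borrow BRL, buy TRY at spot, deposit the TRY at 7.65%, and sell the proceeds forward at 0.12775.
Profit = 21,221,830.00 − 20,771,316.88 = BRL 450,513.

BRL 450,513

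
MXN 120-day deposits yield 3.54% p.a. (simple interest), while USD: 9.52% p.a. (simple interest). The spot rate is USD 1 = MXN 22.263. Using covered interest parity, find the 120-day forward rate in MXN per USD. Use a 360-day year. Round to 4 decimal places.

T = 120/360 years.
MXN growth factor: 1 + 0.0354×120/360 = 1.011800.
USD accumulates by 1 + 0.0952×120/360 = 1.03173333.
So F = 22.263 × 1.011800 / 1.03173333 = 21.832874 (MXN/USD).

21.8329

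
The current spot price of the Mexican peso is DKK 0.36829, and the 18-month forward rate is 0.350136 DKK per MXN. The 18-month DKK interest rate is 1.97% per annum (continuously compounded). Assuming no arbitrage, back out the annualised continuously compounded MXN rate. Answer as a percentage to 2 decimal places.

5.34%

T = 18/12 years.
CIP gives F = S · g_DKK/g_MXN, so g_DKK/g_MXN = 0.350136/0.36829 = 0.9507073.
The DKK side grows by e^(0.0197×18/12) = 1.0299909.
That pins the MXN growth at 1.0833943.
Take logs: ln 1.0833943 / (18/12) = 0.053399, so 5.34%.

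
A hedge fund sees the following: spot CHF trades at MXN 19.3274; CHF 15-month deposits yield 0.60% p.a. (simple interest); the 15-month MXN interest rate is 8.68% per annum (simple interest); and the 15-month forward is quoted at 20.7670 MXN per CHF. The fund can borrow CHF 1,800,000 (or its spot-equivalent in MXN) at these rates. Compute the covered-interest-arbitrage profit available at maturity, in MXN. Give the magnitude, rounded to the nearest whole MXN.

MXN 903,007

T = 15/12 years.
Route A — deposit CHF, sell forward: 1,800,000 × 1.007500 × 20.7670 = MXN 37,660,954.50.
Route B — convert at spot, deposit MXN: 1,800,000 × 19.3274 × 1.108500 = MXN 38,563,961.22.
The quoted forward undervalues CHF, so borrow CHF, convert to MXN at spot, deposit the MXN at 8.68%, and buy CHF forward at 20.7670 to cover the loan.
The gap between the two covered legs is MXN 903,007.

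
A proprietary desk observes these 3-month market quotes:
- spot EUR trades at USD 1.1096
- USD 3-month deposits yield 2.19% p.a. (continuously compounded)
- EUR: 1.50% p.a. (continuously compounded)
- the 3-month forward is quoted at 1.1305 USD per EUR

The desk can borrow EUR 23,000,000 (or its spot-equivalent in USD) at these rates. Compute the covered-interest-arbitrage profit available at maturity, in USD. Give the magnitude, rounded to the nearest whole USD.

T = 3/12 years.
Invest the EUR and cover forward: 23,000,000 × 1.00375704 × 1.1305 = USD 26,099,188.68.
Convert at spot and invest in USD: 23,000,000 × 1.1096 × 1.0054900152 = USD 25,660,909.58.
The quoted forward overvalues EUR, so borrow USD, buy EUR at spot, deposit the EUR at 1.50%, and sell the proceeds forward at 1.1305.
Profit = 26,099,188.68 − 25,660,909.58 = USD 438,279.

USD 438,279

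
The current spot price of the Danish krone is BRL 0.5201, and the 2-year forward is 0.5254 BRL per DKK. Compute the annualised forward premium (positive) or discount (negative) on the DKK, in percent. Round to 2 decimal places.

T = 2 years.
DKK trades forward at +1.01903% vs spot over the period.
Per annum: 0.0101903 / 2 = 0.005095 = 0.51%.

+0.51%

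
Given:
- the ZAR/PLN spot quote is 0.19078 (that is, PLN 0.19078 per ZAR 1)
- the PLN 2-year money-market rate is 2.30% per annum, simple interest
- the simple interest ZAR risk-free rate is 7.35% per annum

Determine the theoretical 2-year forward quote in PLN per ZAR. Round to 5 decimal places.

T = 2 years.
Growth of 1 PLN over T: 1 + 0.0230×2 = 1.046000.
ZAR growth factor: 1 + 0.0735×2 = 1.147000.
Forward (PLN per ZAR) = 0.19078 × 1.046000 / 1.147000 = 0.1739807.

0.17398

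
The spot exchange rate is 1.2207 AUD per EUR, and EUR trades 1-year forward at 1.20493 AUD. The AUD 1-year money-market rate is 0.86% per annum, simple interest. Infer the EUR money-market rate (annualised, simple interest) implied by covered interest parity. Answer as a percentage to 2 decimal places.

2.18%

T = 1 year.
By CIP, F/S equals the AUD-to-EUR growth ratio: 1.20493/1.2207 = 0.9870812.
AUD growth factor: 1 + 0.0086×1 = 1.008600.
So the EUR growth factor = 1.0218004.
r = (1.0218004 − 1)/1 = 0.021800 → 2.18%.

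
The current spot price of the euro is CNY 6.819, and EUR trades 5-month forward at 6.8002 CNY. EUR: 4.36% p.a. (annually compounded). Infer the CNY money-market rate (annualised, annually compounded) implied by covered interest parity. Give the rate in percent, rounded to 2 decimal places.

T = 5/12 years.
By CIP, F/S equals the CNY-to-EUR growth ratio: 6.8002/6.819 = 0.9972430.
EUR growth factor: (1 + 0.0436)^(5/12) = 1.0179408.
So the CNY growth factor = 1.0151343.
Annualise: 1.0151343^(12/5) − 1 = 0.036708 = 3.67%.

3.67%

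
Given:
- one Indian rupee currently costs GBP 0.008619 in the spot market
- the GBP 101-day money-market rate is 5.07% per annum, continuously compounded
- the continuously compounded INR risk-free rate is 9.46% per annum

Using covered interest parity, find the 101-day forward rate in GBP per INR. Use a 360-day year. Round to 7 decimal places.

0.0085135

T = 101/360 years.
GBP accumulates by e^(0.0507×101/360) = 1.0143258.
INR accumulates by e^(0.0946×101/360) = 1.0268959.
CIP: F = S · (grow GBP)/(grow INR) = 0.008619 × 1.0143258/1.0268959 = 0.008513496 GBP per INR.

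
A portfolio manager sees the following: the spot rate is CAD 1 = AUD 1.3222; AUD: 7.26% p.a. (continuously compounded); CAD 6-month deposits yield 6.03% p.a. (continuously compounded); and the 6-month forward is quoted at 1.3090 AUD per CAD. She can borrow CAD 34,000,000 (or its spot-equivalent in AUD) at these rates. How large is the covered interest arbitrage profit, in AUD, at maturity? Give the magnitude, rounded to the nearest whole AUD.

AUD 748,350

T = 6/12 years.
Invest the CAD and cover forward: 34,000,000 × 1.0306091137 × 1.3090 = AUD 45,868,289.21.
Convert at spot and invest in AUD: 34,000,000 × 1.3222 × 1.0369668899 = AUD 46,616,639.14.
The quoted forward undervalues CAD, so borrow CAD, convert to AUD at spot, deposit the AUD at 7.26%, and buy CAD forward at 1.3090 to cover the loan.
The gap between the two covered legs is AUD 748,350.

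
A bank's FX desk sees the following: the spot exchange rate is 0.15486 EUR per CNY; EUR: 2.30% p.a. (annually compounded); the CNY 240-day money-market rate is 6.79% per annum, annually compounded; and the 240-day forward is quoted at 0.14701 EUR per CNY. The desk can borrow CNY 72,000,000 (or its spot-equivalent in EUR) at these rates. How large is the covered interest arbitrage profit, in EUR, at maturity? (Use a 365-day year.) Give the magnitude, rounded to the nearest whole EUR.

T = 240/365 years.
Keep in CNY, deliver into the forward: 72,000,000·1.0441426548·0.14701 = EUR 11,051,957.64.
Swap to EUR now, deposit: 72,000,000·0.15486·1.0150643317 = EUR 11,317,886.09.
The quoted forward undervalues CNY, so borrow CNY, convert to EUR at spot, deposit the EUR at 2.30%, and buy CNY forward at 0.14701 to cover the loan.
The gap between the two covered legs is EUR 265,928.

EUR 265,928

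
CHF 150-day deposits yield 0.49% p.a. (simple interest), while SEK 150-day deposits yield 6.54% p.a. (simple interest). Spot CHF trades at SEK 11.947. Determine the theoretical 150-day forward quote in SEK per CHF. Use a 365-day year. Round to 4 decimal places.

12.2434

T = 150/365 years.
Growth of 1 SEK over T: 1 + 0.0654×150/365 = 1.02687671.
Growth of 1 CHF over T: 1 + 0.0049×150/365 = 1.0020137.
So F = 11.947 × 1.02687671 / 1.0020137 = 12.243441 (SEK/CHF).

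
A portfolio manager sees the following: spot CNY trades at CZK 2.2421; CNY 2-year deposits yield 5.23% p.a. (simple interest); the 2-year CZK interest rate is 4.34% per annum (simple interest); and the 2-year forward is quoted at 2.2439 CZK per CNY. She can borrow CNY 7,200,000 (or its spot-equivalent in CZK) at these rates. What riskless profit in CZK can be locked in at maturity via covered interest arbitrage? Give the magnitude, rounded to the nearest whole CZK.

T = 2 years.
Keep in CNY, deliver into the forward: 7,200,000·1.104600·2.2439 = CZK 17,846,005.97.
Swap to CZK now, deposit: 7,200,000·2.2421·1.086800 = CZK 17,544,342.82.
The quoted forward overvalues CNY, so borrow CZK, buy CNY at spot, deposit the CNY at 5.23%, and sell the proceeds forward at 2.2439.
Arbitrage profit = |17,846,005.97 − 17,544,342.82| = CZK 301,663.

CZK 301,663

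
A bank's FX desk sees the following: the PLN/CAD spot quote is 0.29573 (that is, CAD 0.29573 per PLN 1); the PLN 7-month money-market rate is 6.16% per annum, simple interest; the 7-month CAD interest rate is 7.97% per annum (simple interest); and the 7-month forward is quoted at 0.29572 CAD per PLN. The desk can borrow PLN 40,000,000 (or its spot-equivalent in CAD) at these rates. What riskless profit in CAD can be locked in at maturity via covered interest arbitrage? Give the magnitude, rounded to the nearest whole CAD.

CAD 125,311

T = 7/12 years.
Invest the PLN and cover forward: 40,000,000 × 1.0359333333 × 0.29572 = CAD 12,253,848.21.
Convert at spot and invest in CAD: 40,000,000 × 0.29573 × 1.0464916667 = CAD 12,379,159.22.
The quoted forward undervalues PLN, so borrow PLN, convert to CAD at spot, deposit the CAD at 7.97%, and buy PLN forward at 0.29572 to cover the loan.
The gap between the two covered legs is CAD 125,311.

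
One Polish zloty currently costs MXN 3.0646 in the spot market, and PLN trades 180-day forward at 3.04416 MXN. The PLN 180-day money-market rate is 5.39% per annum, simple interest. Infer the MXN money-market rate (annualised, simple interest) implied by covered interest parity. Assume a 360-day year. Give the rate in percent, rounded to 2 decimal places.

4.02%

T = 180/360 years.
F/S = 3.04416/3.0646 = 0.9933303 = (growth of MXN) / (growth of PLN).
The PLN side grows by 1 + 0.0539×180/360 = 1.026950.
That pins the MXN growth at 1.0201006.
(1.0201006 − 1)/T = 0.040201, i.e. 4.02%.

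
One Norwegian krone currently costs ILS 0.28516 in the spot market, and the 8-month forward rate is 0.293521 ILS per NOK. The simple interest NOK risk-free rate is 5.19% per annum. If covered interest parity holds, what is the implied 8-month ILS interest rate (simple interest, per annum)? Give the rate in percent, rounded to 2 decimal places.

T = 8/12 years.
F/S = 0.293521/0.28516 = 1.0293204 = (growth of ILS) / (growth of NOK).
NOK growth factor: 1 + 0.0519×8/12 = 1.034600.
That pins the ILS growth at 1.0649349.
r = (1.0649349 − 1)/(8/12) = 0.097402 → 9.74%.

9.74%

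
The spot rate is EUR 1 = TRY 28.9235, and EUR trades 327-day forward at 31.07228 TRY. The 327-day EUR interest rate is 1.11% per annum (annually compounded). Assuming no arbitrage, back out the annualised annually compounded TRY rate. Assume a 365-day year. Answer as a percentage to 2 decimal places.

T = 327/365 years.
F/S = 31.07228/28.9235 = 1.0742918 = (growth of TRY) / (growth of EUR).
The EUR side grows by (1 + 0.0111)^(327/365) = 1.0099387.
That pins the TRY growth at 1.0849689.
r = 1.0849689^(365/327) − 1 = 0.095300 → 9.53%.

9.53%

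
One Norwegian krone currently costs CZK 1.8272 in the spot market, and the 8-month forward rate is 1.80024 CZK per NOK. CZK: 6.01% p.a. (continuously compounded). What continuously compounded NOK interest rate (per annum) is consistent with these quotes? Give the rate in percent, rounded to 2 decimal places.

8.24%

T = 8/12 years.
CIP gives F = S · g_CZK/g_NOK, so g_CZK/g_NOK = 1.80024/1.8272 = 0.9852452.
CZK growth factor: e^(0.0601×8/12) = 1.0408802.
Hence g_NOK = 1.0564682.
Take logs: ln 1.0564682 / (8/12) = 0.082397, so 8.24%.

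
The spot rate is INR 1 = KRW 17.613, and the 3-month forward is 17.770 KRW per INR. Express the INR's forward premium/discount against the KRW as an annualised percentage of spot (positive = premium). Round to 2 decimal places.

+3.57%

T = 3/12 years.
Period premium: (17.770 − 17.613)/17.613 = 0.0089139.
×(1/T) gives 3.57% p.a.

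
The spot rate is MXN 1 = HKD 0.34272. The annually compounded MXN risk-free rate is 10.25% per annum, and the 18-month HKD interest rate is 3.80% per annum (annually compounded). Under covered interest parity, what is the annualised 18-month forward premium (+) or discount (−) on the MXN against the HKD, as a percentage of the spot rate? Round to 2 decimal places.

T = 18/12 years.
F = S · g_HKD/g_MXN = 0.34272 × 1.0575381/1.157625 = 0.31308883.
(F − S)/S ÷ T = (0.31308883 − 0.34272)/0.34272/(18/12) = -0.057639 → -5.76%.

-5.76%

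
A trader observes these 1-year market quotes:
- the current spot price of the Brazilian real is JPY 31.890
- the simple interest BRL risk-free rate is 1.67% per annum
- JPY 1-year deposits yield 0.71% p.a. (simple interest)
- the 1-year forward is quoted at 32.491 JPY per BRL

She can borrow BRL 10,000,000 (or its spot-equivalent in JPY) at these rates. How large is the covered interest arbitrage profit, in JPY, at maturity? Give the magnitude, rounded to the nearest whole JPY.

JPY 9,171,807

T = 1 year.
Keep in BRL, deliver into the forward: 10,000,000·1.016700·32.491 = JPY 330,335,997.00.
Swap to JPY now, deposit: 10,000,000·31.890·1.007100 = JPY 321,164,190.00.
The quoted forward overvalues BRL, so borrow JPY, buy BRL at spot, deposit the BRL at 1.67%, and sell the proceeds forward at 32.491.
Arbitrage profit = |330,335,997.00 − 321,164,190.00| = JPY 9,171,807.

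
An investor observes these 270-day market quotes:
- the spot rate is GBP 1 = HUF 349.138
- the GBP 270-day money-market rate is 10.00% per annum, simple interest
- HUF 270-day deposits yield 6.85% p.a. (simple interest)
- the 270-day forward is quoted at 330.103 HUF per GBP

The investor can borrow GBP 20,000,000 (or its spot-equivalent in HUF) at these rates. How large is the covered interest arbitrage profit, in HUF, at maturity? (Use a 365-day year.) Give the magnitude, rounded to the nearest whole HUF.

T = 270/365 years.
Keep in GBP, deliver into the forward: 20,000,000·1.07397260274·330.103 = HUF 7,090,431,561.65.
Swap to HUF now, deposit: 20,000,000·349.138·1.050671232877 = HUF 7,336,585,058.08.
The quoted forward undervalues GBP, so borrow GBP, convert to HUF at spot, deposit the HUF at 6.85%, and buy GBP forward at 330.103 to cover the loan.
Profit = 7,336,585,058.08 − 7,090,431,561.65 = HUF 246,153,496.

HUF 246,153,496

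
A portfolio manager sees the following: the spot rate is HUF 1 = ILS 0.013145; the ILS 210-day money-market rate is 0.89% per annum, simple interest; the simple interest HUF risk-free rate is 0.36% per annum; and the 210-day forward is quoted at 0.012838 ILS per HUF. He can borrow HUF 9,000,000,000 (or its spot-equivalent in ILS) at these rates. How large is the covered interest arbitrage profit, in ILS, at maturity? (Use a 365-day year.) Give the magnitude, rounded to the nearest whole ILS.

T = 210/365 years.
Keep in HUF, deliver into the forward: 9,000,000,000·1.00207123288·0.012838 = ILS 115,781,314.39.
Swap to ILS now, deposit: 9,000,000,000·0.013145·1.00512054795 = ILS 118,910,786.43.
The quoted forward undervalues HUF, so borrow HUF, convert to ILS at spot, deposit the ILS at 0.89%, and buy HUF forward at 0.012838 to cover the loan.
Arbitrage profit = |115,781,314.39 − 118,910,786.43| = ILS 3,129,472.

ILS 3,129,472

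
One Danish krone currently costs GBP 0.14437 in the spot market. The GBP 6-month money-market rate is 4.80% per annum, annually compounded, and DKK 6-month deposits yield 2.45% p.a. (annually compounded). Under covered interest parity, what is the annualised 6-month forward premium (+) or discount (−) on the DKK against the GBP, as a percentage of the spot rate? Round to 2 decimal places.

+2.28%

T = 6/12 years.
No-arbitrage forward: 0.14437 × 1.0237187 / 1.0121759 = 0.14601639 GBP/DKK.
Annualised premium = (F − S)/S × (1/T) = (0.14601639 − 0.14437)/0.14437 ÷ (6/12) = 2.28%.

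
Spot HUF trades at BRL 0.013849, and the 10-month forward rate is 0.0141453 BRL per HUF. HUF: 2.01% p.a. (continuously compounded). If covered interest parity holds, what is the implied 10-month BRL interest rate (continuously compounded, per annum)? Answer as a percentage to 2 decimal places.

4.55%

T = 10/12 years.
CIP gives F = S · g_BRL/g_HUF, so g_BRL/g_HUF = 0.0141453/0.013849 = 1.0213950.
The HUF side grows by e^(0.0201×10/12) = 1.0168911.
That pins the BRL growth at 1.0386475.
r = ln(1.0386475)/(10/12) = 0.045503 → 4.55%.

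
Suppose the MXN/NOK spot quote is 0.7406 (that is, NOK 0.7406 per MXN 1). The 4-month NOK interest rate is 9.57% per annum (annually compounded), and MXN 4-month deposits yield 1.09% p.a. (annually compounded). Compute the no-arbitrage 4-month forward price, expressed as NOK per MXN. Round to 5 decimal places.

T = 4/12 years.
NOK growth factor: (1 + 0.0957)^(4/12) = 1.0309333.
MXN accumulates by (1 + 0.0109)^(4/12) = 1.0036202.
So F = 0.7406 × 1.0309333 / 1.0036202 = 0.7607551 (NOK/MXN).

0.76076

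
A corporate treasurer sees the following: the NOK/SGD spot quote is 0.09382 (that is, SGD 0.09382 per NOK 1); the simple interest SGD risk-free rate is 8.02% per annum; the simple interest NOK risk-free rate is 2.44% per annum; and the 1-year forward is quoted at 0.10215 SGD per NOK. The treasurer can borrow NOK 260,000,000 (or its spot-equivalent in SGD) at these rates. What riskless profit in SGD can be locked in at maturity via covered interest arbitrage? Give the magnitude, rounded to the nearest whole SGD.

T = 1 year.
Keep in NOK, deliver into the forward: 260,000,000·1.024400·0.10215 = SGD 27,207,039.60.
Swap to SGD now, deposit: 260,000,000·0.09382·1.080200 = SGD 26,349,534.64.
The quoted forward overvalues NOK, so borrow SGD, buy NOK at spot, deposit the NOK at 2.44%, and sell the proceeds forward at 0.10215.
Profit = 27,207,039.60 − 26,349,534.64 = SGD 857,505.

SGD 857,505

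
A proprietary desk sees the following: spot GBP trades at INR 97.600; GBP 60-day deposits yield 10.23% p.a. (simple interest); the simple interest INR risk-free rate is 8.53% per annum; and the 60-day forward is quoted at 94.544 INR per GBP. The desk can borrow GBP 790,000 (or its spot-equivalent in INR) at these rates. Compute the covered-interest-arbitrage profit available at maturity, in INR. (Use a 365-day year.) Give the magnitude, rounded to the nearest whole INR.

INR 2,239,370

T = 60/365 years.
Route A — deposit GBP, sell forward: 790,000 × 1.0168164384 × 94.544 = INR 75,945,775.75.
Route B — convert at spot, deposit INR: 790,000 × 97.600 × 1.0140219178 = INR 78,185,145.95.
The quoted forward undervalues GBP, so borrow GBP, convert to INR at spot, deposit the INR at 8.53%, and buy GBP forward at 94.544 to cover the loan.
Arbitrage profit = |75,945,775.75 − 78,185,145.95| = INR 2,239,370.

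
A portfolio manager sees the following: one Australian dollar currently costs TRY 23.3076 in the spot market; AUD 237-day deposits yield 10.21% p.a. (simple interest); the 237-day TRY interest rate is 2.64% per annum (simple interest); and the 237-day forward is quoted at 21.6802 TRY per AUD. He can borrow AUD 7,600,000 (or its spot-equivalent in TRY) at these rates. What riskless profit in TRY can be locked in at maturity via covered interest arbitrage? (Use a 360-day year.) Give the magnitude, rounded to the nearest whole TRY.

T = 237/360 years.
Keep in AUD, deliver into the forward: 7,600,000·1.06721583333·21.6802 = TRY 175,844,640.59.
Swap to TRY now, deposit: 7,600,000·23.3076·1.017380 = TRY 180,216,414.27.
The quoted forward undervalues AUD, so borrow AUD, convert to TRY at spot, deposit the TRY at 2.64%, and buy AUD forward at 21.6802 to cover the loan.
Profit = 180,216,414.27 − 175,844,640.59 = TRY 4,371,774.

TRY 4,371,774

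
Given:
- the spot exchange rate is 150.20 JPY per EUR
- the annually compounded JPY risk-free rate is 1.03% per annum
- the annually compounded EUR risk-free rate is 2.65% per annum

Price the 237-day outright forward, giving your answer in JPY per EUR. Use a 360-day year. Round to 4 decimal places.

T = 237/360 years.
JPY accumulates by (1 + 0.0103)^(237/360) = 1.006768957.
EUR accumulates by (1 + 0.0265)^(237/360) = 1.017367776.
CIP: F = S · (grow JPY)/(grow EUR) = 150.2 × 1.006768957/1.017367776 = 148.635234 JPY per EUR.

148.6352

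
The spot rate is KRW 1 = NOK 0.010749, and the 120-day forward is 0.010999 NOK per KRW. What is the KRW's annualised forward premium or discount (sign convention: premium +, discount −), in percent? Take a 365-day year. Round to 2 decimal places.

T = 120/365 years.
(F − S)/S = (0.010999 − 0.010749)/0.010749 = 0.0232580.
×(1/T) gives 7.07% p.a.

+7.07%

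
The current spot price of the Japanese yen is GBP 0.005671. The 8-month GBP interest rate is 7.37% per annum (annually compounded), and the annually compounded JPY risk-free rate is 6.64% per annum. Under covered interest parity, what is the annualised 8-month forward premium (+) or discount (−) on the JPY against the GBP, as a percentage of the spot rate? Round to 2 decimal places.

+0.68%

T = 8/12 years.
CIP forward (GBP per JPY) = 0.005671 × 1.0485488/1.0437907 = 0.005696851.
Annualised premium = (F − S)/S × (1/T) = (0.005696851 − 0.005671)/0.005671 ÷ (8/12) = 0.68%.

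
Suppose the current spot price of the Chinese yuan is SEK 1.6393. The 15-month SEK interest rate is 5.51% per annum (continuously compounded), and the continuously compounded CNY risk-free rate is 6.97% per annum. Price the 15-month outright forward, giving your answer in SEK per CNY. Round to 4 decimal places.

T = 15/12 years.
SEK growth factor: e^(0.0551×15/12) = 1.0713023.
CNY growth factor: e^(0.0697×15/12) = 1.0910331.
Forward (SEK per CNY) = 1.6393 × 1.0713023 / 1.0910331 = 1.609654.

1.6097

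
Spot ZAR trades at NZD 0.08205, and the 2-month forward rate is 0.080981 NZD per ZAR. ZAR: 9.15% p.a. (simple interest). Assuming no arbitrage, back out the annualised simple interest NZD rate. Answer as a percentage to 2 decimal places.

T = 2/12 years.
CIP gives F = S · g_NZD/g_ZAR, so g_NZD/g_ZAR = 0.080981/0.08205 = 0.9869714.
The ZAR side grows by 1 + 0.0915×2/12 = 1.015250.
That pins the NZD growth at 1.0020227.
r = (1.0020227 − 1)/(2/12) = 0.012136 → 1.21%.

1.21%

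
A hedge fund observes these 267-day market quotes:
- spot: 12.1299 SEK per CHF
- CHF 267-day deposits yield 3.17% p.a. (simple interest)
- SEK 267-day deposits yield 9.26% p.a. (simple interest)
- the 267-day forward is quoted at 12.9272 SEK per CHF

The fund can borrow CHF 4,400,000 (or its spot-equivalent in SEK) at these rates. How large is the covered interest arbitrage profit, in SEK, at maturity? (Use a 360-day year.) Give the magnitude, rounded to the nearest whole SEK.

SEK 1,179,939

T = 267/360 years.
Route A — deposit CHF, sell forward: 4,400,000 × 1.0235108333 × 12.9272 = SEK 58,216,968.67.
Route B — convert at spot, deposit SEK: 4,400,000 × 12.1299 × 1.0686783333 = SEK 57,037,029.79.
The quoted forward overvalues CHF, so borrow SEK, buy CHF at spot, deposit the CHF at 3.17%, and sell the proceeds forward at 12.9272.
Profit = 58,216,968.67 − 57,037,029.79 = SEK 1,179,939.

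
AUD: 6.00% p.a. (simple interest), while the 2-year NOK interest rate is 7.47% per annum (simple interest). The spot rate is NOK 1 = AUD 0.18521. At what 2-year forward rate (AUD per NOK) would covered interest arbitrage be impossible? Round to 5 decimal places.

T = 2 years.
Growth of 1 AUD over T: 1 + 0.0600×2 = 1.120000.
NOK growth factor: 1 + 0.0747×2 = 1.149400.
CIP: F = S · (grow AUD)/(grow NOK) = 0.18521 × 1.120000/1.149400 = 0.1804726 AUD per NOK.

0.18047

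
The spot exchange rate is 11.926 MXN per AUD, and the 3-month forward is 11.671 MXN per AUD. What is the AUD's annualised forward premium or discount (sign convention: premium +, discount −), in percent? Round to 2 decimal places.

T = 3/12 years.
Period premium: (11.671 − 11.926)/11.926 = -0.0213819.
×(1/T) gives -8.55% p.a.

-8.55%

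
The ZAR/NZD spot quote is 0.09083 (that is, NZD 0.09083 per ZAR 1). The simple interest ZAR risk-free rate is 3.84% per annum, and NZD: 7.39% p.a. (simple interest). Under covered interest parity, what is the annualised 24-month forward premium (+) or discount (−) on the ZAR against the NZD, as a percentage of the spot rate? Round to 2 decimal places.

T = 2 years.
CIP forward (NZD per ZAR) = 0.09083 × 1.147800/1.076800 = 0.09681898.
(F − S)/S ÷ T = (0.09681898 − 0.09083)/0.09083/2 = 0.032968 → 3.30%.

+3.30%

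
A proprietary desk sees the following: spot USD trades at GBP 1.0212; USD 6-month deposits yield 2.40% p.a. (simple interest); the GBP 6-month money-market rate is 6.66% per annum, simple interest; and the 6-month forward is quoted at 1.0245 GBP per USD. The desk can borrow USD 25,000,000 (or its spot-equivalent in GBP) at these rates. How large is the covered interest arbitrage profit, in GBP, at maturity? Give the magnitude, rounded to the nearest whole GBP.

T = 6/12 years.
Invest the USD and cover forward: 25,000,000 × 1.012000 × 1.0245 = GBP 25,919,850.00.
Convert at spot and invest in GBP: 25,000,000 × 1.0212 × 1.033300 = GBP 26,380,149.00.
The quoted forward undervalues USD, so borrow USD, convert to GBP at spot, deposit the GBP at 6.66%, and buy USD forward at 1.0245 to cover the loan.
Arbitrage profit = |25,919,850.00 − 26,380,149.00| = GBP 460,299.

GBP 460,299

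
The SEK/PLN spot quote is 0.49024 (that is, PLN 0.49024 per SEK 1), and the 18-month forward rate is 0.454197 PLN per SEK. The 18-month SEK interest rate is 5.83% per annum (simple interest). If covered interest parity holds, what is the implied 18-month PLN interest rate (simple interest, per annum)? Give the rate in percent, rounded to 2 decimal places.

T = 18/12 years.
F/S = 0.454197/0.49024 = 0.9264789 = (growth of PLN) / (growth of SEK).
SEK growth factor: 1 + 0.0583×18/12 = 1.087450.
Hence g_PLN = 1.0074995.
(1.0074995 − 1)/T = 0.005000, i.e. 0.50%.

0.50%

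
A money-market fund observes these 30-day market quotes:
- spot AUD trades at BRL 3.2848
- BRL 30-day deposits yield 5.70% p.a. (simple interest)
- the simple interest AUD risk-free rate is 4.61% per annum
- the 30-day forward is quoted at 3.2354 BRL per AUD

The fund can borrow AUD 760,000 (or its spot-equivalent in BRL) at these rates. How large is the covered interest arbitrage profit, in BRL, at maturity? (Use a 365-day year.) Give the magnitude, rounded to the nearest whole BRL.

BRL 39,923

T = 30/365 years.
Keep in AUD, deliver into the forward: 760,000·1.003789041·3.2354 = BRL 2,468,220.89.
Swap to BRL now, deposit: 760,000·3.2848·1.004684932 = BRL 2,508,143.69.
The quoted forward undervalues AUD, so borrow AUD, convert to BRL at spot, deposit the BRL at 5.70%, and buy AUD forward at 3.2354 to cover the loan.
Arbitrage profit = |2,468,220.89 − 2,508,143.69| = BRL 39,923.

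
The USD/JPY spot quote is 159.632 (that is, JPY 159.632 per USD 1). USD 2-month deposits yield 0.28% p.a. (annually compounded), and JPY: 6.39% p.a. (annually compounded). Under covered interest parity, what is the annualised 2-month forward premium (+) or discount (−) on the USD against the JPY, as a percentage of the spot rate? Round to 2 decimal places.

+5.94%

T = 2/12 years.
F = S · g_JPY/g_USD = 159.632 × 1.010377/1.0004661 = 161.213360.
Annualised premium = (F − S)/S × (1/T) = (161.213360 − 159.632)/159.632 ÷ (2/12) = 5.94%.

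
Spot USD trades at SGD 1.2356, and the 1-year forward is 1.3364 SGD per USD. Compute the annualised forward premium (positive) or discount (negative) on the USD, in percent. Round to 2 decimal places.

T = 1 year.
USD trades forward at +8.15798% vs spot over the period.
Annualise by dividing by T: 0.0815798 / 1 = 0.081580 → 8.16%.

+8.16%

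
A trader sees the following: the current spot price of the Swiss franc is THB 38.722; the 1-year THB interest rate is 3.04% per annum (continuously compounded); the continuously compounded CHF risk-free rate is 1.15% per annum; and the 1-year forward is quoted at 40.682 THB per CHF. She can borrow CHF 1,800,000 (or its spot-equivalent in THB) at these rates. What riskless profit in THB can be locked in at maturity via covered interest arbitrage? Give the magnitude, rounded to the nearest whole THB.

THB 2,223,575

T = 1 year.
Invest the CHF and cover forward: 1,800,000 × 1.0115663792 × 40.682 = THB 74,074,578.19.
Convert at spot and invest in THB: 1,800,000 × 38.722 × 1.0308667982 = THB 71,851,003.49.
The quoted forward overvalues CHF, so borrow THB, buy CHF at spot, deposit the CHF at 1.15%, and sell the proceeds forward at 40.682.
Profit = 74,074,578.19 − 71,851,003.49 = THB 2,223,575.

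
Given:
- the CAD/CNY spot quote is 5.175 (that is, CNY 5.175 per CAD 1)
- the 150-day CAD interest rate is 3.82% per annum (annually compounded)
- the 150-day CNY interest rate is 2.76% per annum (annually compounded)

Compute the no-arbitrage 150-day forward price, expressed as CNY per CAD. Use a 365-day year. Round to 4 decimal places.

5.1532

T = 150/365 years.
CNY accumulates by (1 + 0.0276)^(150/365) = 1.0112516.
CAD accumulates by (1 + 0.0382)^(150/365) = 1.0155255.
So F = 5.175 × 1.0112516 / 1.0155255 = 5.153221 (CNY/CAD).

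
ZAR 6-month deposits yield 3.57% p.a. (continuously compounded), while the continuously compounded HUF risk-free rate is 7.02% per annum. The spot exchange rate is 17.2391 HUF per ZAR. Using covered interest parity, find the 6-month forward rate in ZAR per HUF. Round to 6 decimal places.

T = 6/12 years.
Growth of 1 HUF over T: e^(0.0702×6/12) = 1.0357233.
ZAR growth factor: e^(0.0357×6/12) = 1.0180103.
Forward (HUF per ZAR) = 17.2391 × 1.0357233 / 1.0180103 = 17.53905.
Invert for ZAR per HUF: 1 / 17.53905 = 0.057016.

0.057016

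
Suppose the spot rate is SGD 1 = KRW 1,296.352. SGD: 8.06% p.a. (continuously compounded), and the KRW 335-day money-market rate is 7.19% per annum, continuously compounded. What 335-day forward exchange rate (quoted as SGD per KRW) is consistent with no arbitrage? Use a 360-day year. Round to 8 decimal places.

0.00077767

T = 335/360 years.
KRW growth factor: e^(0.0719×335/360) = 1.069196.
SGD growth factor: e^(0.0806×335/360) = 1.0778871.
CIP: F = S · (grow KRW)/(grow SGD) = 1296.352 × 1.069196/1.0778871 = 1285.899 KRW per SGD.
Quoted the other way: 1/1285.899 = 0.00077767 SGD per KRW.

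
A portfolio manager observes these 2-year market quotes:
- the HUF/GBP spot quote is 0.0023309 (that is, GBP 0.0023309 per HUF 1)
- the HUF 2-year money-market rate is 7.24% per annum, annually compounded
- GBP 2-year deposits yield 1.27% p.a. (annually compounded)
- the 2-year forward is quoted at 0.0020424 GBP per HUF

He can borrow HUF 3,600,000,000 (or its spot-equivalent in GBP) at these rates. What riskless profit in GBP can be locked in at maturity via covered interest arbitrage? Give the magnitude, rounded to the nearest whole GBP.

GBP 149,888

T = 2 years.
Keep in HUF, deliver into the forward: 3,600,000,000·1.15004176·0.0020424 = GBP 8,455,843.05.
Swap to GBP now, deposit: 3,600,000,000·0.0023309·1.02556129 = GBP 8,605,730.92.
The quoted forward undervalues HUF, so borrow HUF, convert to GBP at spot, deposit the GBP at 1.27%, and buy HUF forward at 0.0020424 to cover the loan.
Profit = 8,605,730.92 − 8,455,843.05 = GBP 149,888.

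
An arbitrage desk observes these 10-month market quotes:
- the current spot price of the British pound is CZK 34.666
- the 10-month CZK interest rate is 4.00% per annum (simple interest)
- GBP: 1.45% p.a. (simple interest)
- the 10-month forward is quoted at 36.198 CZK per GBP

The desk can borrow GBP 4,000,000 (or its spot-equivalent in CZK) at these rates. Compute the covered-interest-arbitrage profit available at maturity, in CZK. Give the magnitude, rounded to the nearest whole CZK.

CZK 3,255,437

T = 10/12 years.
Keep in GBP, deliver into the forward: 4,000,000·1.01208333333·36.198 = CZK 146,541,570.00.
Swap to CZK now, deposit: 4,000,000·34.666·1.03333333333 = CZK 143,286,133.33.
The quoted forward overvalues GBP, so borrow CZK, buy GBP at spot, deposit the GBP at 1.45%, and sell the proceeds forward at 36.198.
Arbitrage profit = |146,541,570.00 − 143,286,133.33| = CZK 3,255,437.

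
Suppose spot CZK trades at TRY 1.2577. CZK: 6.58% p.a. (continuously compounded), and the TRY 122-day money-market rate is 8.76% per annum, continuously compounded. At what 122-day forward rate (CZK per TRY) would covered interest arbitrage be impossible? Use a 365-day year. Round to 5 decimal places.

0.78933

T = 122/365 years.
TRY growth factor: e^(0.0876×122/365) = 1.0297129.
CZK growth factor: e^(0.0658×122/365) = 1.0222371.
So F = 1.2577 × 1.0297129 / 1.0222371 = 1.266898 (TRY/CZK).
Invert for CZK per TRY: 1 / 1.266898 = 0.78933.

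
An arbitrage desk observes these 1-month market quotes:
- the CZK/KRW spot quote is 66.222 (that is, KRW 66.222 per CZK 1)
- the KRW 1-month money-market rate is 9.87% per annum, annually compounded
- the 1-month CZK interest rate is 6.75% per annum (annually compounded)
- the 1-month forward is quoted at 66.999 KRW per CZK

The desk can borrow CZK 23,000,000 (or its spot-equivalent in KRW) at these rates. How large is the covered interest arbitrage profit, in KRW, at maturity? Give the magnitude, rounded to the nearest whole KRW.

KRW 14,287,673

T = 1/12 years.
Invest the CZK and cover forward: 23,000,000 × 1.005458130457 × 66.999 = KRW 1,549,387,853.50.
Convert at spot and invest in KRW: 23,000,000 × 66.222 × 1.007874816436 = KRW 1,535,100,180.16.
The quoted forward overvalues CZK, so borrow KRW, buy CZK at spot, deposit the CZK at 6.75%, and sell the proceeds forward at 66.999.
Profit = 1,549,387,853.50 − 1,535,100,180.16 = KRW 14,287,673.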